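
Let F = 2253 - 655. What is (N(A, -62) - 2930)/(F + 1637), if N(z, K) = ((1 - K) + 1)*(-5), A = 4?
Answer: -650/647 ≈ -1.0046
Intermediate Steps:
N(z, K) = -10 + 5*K (N(z, K) = (2 - K)*(-5) = -10 + 5*K)
F = 1598
(N(A, -62) - 2930)/(F + 1637) = ((-10 + 5*(-62)) - 2930)/(1598 + 1637) = ((-10 - 310) - 2930)/3235 = (-320 - 2930)*(1/3235) = -3250*1/3235 = -650/647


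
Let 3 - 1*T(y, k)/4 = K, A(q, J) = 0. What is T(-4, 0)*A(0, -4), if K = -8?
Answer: 0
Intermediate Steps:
T(y, k) = 44 (T(y, k) = 12 - 4*(-8) = 12 + 32 = 44)
T(-4, 0)*A(0, -4) = 44*0 = 0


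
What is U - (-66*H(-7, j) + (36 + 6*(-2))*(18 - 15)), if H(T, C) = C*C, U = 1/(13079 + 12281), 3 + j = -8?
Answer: 200699041/25360 ≈ 7914.0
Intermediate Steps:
j = -11 (j = -3 - 8 = -11)
U = 1/25360 ≈ 3.9432e-5
H(T, C) = C²
U - (-66*H(-7, j) + (36 + 6*(-2))*(18 - 15)) = 1/25360 - (-66*(-11)² + (36 + 6*(-2))*(18 - 15)) = 1/25360 - (-66*121 + (36 - 12)*3) = 1/25360 - (-7986 + 24*3) = 1/25360 - (-7986 + 72) = 1/25360 - 1*(-7914) = 1/25360 + 7914 = 200699041/25360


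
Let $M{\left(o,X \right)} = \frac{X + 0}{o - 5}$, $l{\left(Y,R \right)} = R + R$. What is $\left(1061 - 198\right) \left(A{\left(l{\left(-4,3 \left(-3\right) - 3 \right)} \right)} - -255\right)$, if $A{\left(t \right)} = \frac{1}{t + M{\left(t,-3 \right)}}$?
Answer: $\frac{152480018}{693} \approx 2.2003 \cdot 10^{5}$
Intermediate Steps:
$l{\left(Y,R \right)} = 2 R$
$M{\left(o,X \right)} = \frac{X}{-5 + o}$
$A{\left(t \right)} = \frac{1}{t - \frac{3}{-5 + t}}$
$\left(1061 - 198\right) \left(A{\left(l{\left(-4,3 \left(-3\right) - 3 \right)} \right)} - -255\right) = \left(1061 - 198\right) \left(\frac{-5 + 2 \left(3 \left(-3\right) - 3\right)}{-3 + 2 \left(3 \left(-3\right) - 3\right) \left(-5 + 2 \left(3 \left(-3\right) - 3\right)\right)} - -255\right) = 863 \left(\frac{-5 + 2 \left(-9 - 3\right)}{-3 + 2 \left(-9 - 3\right) \left(-5 + 2 \left(-9 - 3\right)\right)} + 255\right) = 863 \left(\frac{-5 + 2 \left(-12\right)}{-3 + 2 \left(-12\right) \left(-5 + 2 \left(-12\right)\right)} + 255\right) = 863 \left(\frac{-5 - 24}{-3 - 24 \left(-5 - 24\right)} + 255\right) = 863 \left(\frac{1}{-3 - -696} \left(-29\right) + 255\right) = 863 \left(\frac{1}{-3 + 696} \left(-29\right) + 255\right) = 863 \left(\frac{1}{693} \left(-29\right) + 255\right) = 863 \left(- \frac{29}{693} + 255\right) = 863 \cdot \frac{176686}{693} = \frac{152480018}{693}$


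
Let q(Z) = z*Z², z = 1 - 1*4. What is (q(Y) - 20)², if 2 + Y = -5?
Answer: 27889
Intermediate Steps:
Y = -7 (Y = -2 - 5 = -7)
z = -3 (z = 1 - 4 = -3)
q(Z) = -3*Z²
(q(Y) - 20)² = (-3*(-7)² - 20)² = (-3*49 - 20)² = (-147 - 20)² = (-167)² = 27889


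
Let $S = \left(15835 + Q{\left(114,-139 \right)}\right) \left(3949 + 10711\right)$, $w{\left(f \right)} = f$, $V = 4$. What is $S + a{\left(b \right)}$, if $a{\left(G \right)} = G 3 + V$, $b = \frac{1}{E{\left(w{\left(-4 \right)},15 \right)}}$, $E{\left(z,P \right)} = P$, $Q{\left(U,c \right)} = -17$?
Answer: $\frac{1159459421}{5} \approx 2.3189 \cdot 10^{8}$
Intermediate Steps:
$b = \frac{1}{15} \approx 0.066667$
$S = 231891880$ ($S = \left(15835 - 17\right) \left(3949 + 10711\right) = 15818 \cdot 14660 = 231891880$)
$a{\left(G \right)} = 4 + 3 G$ ($a{\left(G \right)} = G 3 + 4 = 3 G + 4 = 4 + 3 G$)
$S + a{\left(b \right)} = 231891880 + \left(4 + 3 \cdot \frac{1}{15}\right) = 231891880 + \left(4 + \frac{1}{5}\right) = 231891880 + \frac{21}{5} = \frac{1159459421}{5}$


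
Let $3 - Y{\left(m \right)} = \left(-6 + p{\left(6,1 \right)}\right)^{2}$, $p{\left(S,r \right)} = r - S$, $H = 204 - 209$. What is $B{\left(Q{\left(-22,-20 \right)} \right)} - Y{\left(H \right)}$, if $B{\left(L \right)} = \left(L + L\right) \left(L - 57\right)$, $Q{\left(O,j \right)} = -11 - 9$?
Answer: $3198$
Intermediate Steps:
$Q{\left(O,j \right)} = -20$ ($Q{\left(O,j \right)} = -11 - 9 = -20$)
$H = -5$ ($H = 204 - 209 = -5$)
$B{\left(L \right)} = 2 L \left(-57 + L\right)$
$Y{\left(m \right)} = -118$ ($Y{\left(m \right)} = 3 - \left(-6 + \left(1 - 6\right)\right)^{2} = 3 - \left(-6 - 5\right)^{2} = 3 - \left(-11\right)^{2} = 3 - 121 = -118$)
$B{\left(Q{\left(-22,-20 \right)} \right)} - Y{\left(H \right)} = 2 \left(-20\right) \left(-57 - 20\right) - -118 = 2 \left(-20\right) \left(-77\right) + 118 = 3080 + 118 = 3198$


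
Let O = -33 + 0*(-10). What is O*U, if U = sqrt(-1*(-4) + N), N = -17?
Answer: -33*I*sqrt(13) ≈ -118.98*I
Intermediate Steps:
U = I*sqrt(13) (U = sqrt(-1*(-4) - 17) = sqrt(4 - 17) = sqrt(-13) = I*sqrt(13) ≈ 3.6056*I)
O = -33 (O = -33 + 0 = -33)
O*U = -33*I*sqrt(13)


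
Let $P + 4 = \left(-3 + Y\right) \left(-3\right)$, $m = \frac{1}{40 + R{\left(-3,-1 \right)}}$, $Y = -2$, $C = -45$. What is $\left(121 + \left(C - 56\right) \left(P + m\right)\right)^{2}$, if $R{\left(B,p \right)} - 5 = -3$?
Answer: $\frac{1737305761}{1764} \approx 9.8487 \cdot 10^{5}$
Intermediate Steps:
$R{\left(B,p \right)} = 2$ ($R{\left(B,p \right)} = 5 - 3 = 2$)
$m = \frac{1}{42}$ ($m = \frac{1}{40 + 2} = \frac{1}{42} \approx 0.02381$)
$P = 11$ ($P = -4 + \left(-3 - 2\right) \left(-3\right) = -4 - -15 = -4 + 15 = 11$)
$\left(121 + \left(C - 56\right) \left(P + m\right)\right)^{2} = \left(121 + \left(-45 - 56\right) \left(11 + \frac{1}{42}\right)\right)^{2} = \left(121 - \frac{46763}{42}\right)^{2} = \left(- \frac{41681}{42}\right)^{2} = \frac{1737305761}{1764}$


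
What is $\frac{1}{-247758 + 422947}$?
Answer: $\frac{1}{175189} \approx 5.7081 \cdot 10^{-6}$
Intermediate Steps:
$\frac{1}{-247758 + 422947} = \frac{1}{175189}$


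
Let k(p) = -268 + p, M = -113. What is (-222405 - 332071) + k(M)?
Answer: -554857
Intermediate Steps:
(-222405 - 332071) + k(M) = (-222405 - 332071) + (-268 - 113) = -554476 - 381 = -554857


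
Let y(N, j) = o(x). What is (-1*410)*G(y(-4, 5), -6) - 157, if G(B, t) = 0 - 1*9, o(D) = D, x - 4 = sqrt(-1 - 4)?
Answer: 3533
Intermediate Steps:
x = 4 + I*sqrt(5) (x = 4 + sqrt(-1 - 4) = 4 + sqrt(-5) = 4 + I*sqrt(5) ≈ 4.0 + 2.2361*I)
y(N, j) = 4 + I*sqrt(5)
G(B, t) = -9 (G(B, t) = 0 - 9 = -9)
(-1*410)*G(y(-4, 5), -6) - 157 = -1*410*(-9) - 157 = -410*(-9) - 157 = 3690 - 157 = 3533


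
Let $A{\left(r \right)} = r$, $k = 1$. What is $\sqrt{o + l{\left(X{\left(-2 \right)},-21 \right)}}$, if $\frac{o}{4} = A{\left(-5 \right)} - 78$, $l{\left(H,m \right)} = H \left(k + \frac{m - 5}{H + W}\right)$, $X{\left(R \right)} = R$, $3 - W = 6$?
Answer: $\frac{i \sqrt{8610}}{5} \approx 18.558 i$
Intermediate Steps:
$W = -3$ ($W = 3 - 6 = -3$)
$l{\left(H,m \right)} = H \left(1 + \frac{-5 + m}{-3 + H}\right)$ ($l{\left(H,m \right)} = H \left(1 + \frac{m - 5}{H - 3}\right) = H \left(1 + \frac{-5 + m}{-3 + H}\right)$)
$o = -332$ ($o = 4 \left(-5 - 78\right) = 4 \left(-83\right) = -332$)
$\sqrt{o + l{\left(X{\left(-2 \right)},-21 \right)}} = \sqrt{-332 - \frac{2 \left(-8 - 2 - 21\right)}{-3 - 2}} = \sqrt{-332 - 2 \frac{1}{-5} \left(-31\right)} = \sqrt{-332 - \left(- \frac{2}{5}\right) \left(-31\right)} = \sqrt{-332 - \frac{62}{5}} = \sqrt{- \frac{1722}{5}} = \frac{i \sqrt{8610}}{5}$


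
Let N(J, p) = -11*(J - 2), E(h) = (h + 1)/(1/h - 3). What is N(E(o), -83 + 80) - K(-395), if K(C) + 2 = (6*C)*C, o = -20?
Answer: -57107866/61 ≈ -9.3619e+5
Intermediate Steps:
E(h) = (1 + h)/(-3 + 1/h)
K(C) = -2 + 6*C**2 (K(C) = -2 + (6*C)*C = -2 + 6*C**2)
N(J, p) = 22 - 11*J (N(J, p) = -11*(-2 + J) = 22 - 11*J)
N(E(o), -83 + 80) - K(-395) = (22 - (-11)*(-20)*(1 - 20)/(-1 + 3*(-20))) - (-2 + 6*(-395)**2) = (22 - (-11)*(-20)*(-19)/(-1 - 60)) - (-2 + 6*156025) = (22 - (-11)*(-20)*(-19)/(-61)) - (-2 + 936150) = (22 - (-11)*(-20)*(-1)*(-19)/61) - 1*936148 = (22 - 11*380/61) - 936148 = (22 - 4180/61) - 936148 = -2838/61 - 936148 = -57107866/61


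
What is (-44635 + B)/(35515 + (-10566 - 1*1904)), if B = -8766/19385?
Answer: -865258241/446727325 ≈ -1.9369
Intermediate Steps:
B = -8766/19385 (B = -8766*1/19385 = -8766/19385 ≈ -0.45221)
(-44635 + B)/(35515 + (-10566 - 1*1904)) = (-44635 - 8766/19385)/(35515 + (-10566 - 1*1904)) = -865258241/(19385*(35515 + (-10566 - 1904))) = -865258241/(19385*(35515 - 12470)) = -865258241/19385/23045 = -865258241/19385*1/23045 = -865258241/446727325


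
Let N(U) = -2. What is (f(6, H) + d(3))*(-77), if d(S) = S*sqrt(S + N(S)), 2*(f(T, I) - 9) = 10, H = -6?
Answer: -1309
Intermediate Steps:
f(T, I) = 14 (f(T, I) = 9 + (1/2)*10 = 9 + 5 = 14)
d(S) = S*sqrt(-2 + S) (d(S) = S*sqrt(S - 2) = S*sqrt(-2 + S))
(f(6, H) + d(3))*(-77) = (14 + 3*sqrt(-2 + 3))*(-77) = (14 + 3*sqrt(1))*(-77) = (14 + 3*1)*(-77) = (14 + 3)*(-77) = 17*(-77) = -1309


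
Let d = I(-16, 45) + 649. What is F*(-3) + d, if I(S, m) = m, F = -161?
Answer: 1177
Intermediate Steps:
d = 694 (d = 45 + 649 = 694)
F*(-3) + d = -161*(-3) + 694 = 483 + 694 = 1177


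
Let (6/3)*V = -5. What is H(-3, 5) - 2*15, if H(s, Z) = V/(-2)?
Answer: -115/4 ≈ -28.750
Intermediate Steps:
V = -5/2 (V = (½)*(-5) = -5/2 ≈ -2.5000)
H(s, Z) = 5/4 (H(s, Z) = -5/2/(-2) = -5/2*(-½) = 5/4)
H(-3, 5) - 2*15 = 5/4 - 2*15 = 5/4 - 30 = -115/4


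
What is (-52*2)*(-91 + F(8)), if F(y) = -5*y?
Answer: 13624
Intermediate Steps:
(-52*2)*(-91 + F(8)) = (-52*2)*(-91 - 5*8) = -104*(-91 - 40) = -104*(-131) = 13624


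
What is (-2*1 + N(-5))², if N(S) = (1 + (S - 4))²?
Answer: 3844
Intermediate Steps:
N(S) = (-3 + S)² (N(S) = (1 + (-4 + S))² = (-3 + S)²)
(-2*1 + N(-5))² = (-2*1 + (-3 - 5)²)² = (-2 + (-8)²)² = (-2 + 64)² = 62² = 3844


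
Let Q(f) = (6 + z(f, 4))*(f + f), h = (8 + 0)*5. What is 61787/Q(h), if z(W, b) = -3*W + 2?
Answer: -61787/8960 ≈ -6.8959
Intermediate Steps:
h = 40 (h = 8*5 = 40)
z(W, b) = 2 - 3*W
Q(f) = 2*f*(8 - 3*f) (Q(f) = (6 + (2 - 3*f))*(f + f) = (8 - 3*f)*(2*f) = 2*f*(8 - 3*f))
61787/Q(h) = 61787/((2*40*(8 - 3*40))) = 61787/((2*40*(8 - 120))) = 61787/((2*40*(-112))) = 61787/(-8960) = 61787*(-1/8960) = -61787/8960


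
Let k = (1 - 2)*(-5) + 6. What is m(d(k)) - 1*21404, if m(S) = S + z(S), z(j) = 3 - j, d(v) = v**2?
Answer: -21401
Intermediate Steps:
k = 11 (k = -1*(-5) + 6 = 5 + 6 = 11)
m(S) = 3 (m(S) = S + (3 - S) = 3)
m(d(k)) - 1*21404 = 3 - 1*21404 = 3 - 21404 = -21401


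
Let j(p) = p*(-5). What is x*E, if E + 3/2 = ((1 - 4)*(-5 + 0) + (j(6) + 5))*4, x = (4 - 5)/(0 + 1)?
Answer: 83/2 ≈ 41.500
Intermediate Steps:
j(p) = -5*p
x = -1 (x = -1/1 = -1*1 = -1)
E = -83/2 (E = -3/2 + ((1 - 4)*(-5 + 0) + (-5*6 + 5))*4 = -3/2 + (-3*(-5) + (-30 + 5))*4 = -3/2 + (15 - 25)*4 = -3/2 - 10*4 = -3/2 - 40 = -83/2 ≈ -41.500)
x*E = -1*(-83/2) = 83/2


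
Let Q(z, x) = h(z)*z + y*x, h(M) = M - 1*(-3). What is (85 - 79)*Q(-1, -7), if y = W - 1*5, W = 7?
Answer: -96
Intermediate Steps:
h(M) = 3 + M (h(M) = M + 3 = 3 + M)
y = 2 (y = 7 - 1*5 = 7 - 5 = 2)
Q(z, x) = 2*x + z*(3 + z) (Q(z, x) = (3 + z)*z + 2*x = z*(3 + z) + 2*x = 2*x + z*(3 + z))
(85 - 79)*Q(-1, -7) = (85 - 79)*(2*(-7) - (3 - 1)) = 6*(-14 - 1*2) = 6*(-14 - 2) = 6*(-16) = -96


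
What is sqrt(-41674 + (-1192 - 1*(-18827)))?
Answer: 3*I*sqrt(2671) ≈ 155.05*I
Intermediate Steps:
sqrt(-41674 + (-1192 - 1*(-18827))) = sqrt(-41674 + (-1192 + 18827)) = sqrt(-41674 + 17635) = sqrt(-24039) = 3*I*sqrt(2671)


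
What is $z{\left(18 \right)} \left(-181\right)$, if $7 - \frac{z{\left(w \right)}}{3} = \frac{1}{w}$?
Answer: $- \frac{22625}{6} \approx -3770.8$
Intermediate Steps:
$z{\left(w \right)} = 21 - \frac{3}{w}$
$z{\left(18 \right)} \left(-181\right) = \left(21 - \frac{3}{18}\right) \left(-181\right) = \left(21 - \frac{1}{6}\right) \left(-181\right) = \frac{125}{6} \left(-181\right) = - \frac{22625}{6}$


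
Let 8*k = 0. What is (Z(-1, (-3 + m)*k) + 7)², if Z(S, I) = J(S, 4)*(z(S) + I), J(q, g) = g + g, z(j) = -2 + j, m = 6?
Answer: 289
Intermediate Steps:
k = 0 (k = (⅛)*0 = 0)
J(q, g) = 2*g
Z(S, I) = -16 + 8*I + 8*S (Z(S, I) = (2*4)*((-2 + S) + I) = 8*(-2 + I + S) = -16 + 8*I + 8*S)
(Z(-1, (-3 + m)*k) + 7)² = ((-16 + 8*((-3 + 6)*0) + 8*(-1)) + 7)² = ((-16 + 8*(3*0) - 8) + 7)² = ((-16 + 8*0 - 8) + 7)² = ((-16 + 0 - 8) + 7)² = (-24 + 7)² = (-17)² = 289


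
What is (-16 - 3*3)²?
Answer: 625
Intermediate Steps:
(-16 - 3*3)² = (-16 - 9)² = (-25)² = 625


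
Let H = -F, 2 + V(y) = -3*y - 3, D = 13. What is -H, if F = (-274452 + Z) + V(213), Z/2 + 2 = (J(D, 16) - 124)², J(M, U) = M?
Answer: -250458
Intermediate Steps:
Z = 24638 (Z = -4 + 2*(13 - 124)² = -4 + 2*(-111)² = -4 + 2*12321 = -4 + 24642 = 24638)
V(y) = -5 - 3*y (V(y) = -2 + (-3*y - 3) = -2 + (-3 - 3*y) = -5 - 3*y)
F = -250458 (F = (-274452 + 24638) + (-5 - 3*213) = -249814 + (-5 - 639) = -249814 - 644 = -250458)
H = 250458 (H = -1*(-250458) = 250458)
-H = -1*250458 = -250458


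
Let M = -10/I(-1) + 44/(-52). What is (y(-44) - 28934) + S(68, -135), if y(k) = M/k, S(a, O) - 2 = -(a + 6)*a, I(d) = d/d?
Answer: -19427267/572 ≈ -33964.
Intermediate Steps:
I(d) = 1
S(a, O) = 2 - a*(6 + a) (S(a, O) = 2 - (a + 6)*a = 2 - (6 + a)*a = 2 - a*(6 + a))
M = -141/13 (M = -10/1 + 44/(-52) = -10*1 + 44*(-1/52) = -10 - 11/13 = -141/13 ≈ -10.846)
y(k) = -141/(13*k)
(y(-44) - 28934) + S(68, -135) = (-141/13/(-44) - 28934) + (2 - 1*68**2 - 6*68) = (-141/13*(-1/44) - 28934) + (2 - 1*4624 - 408) = (141/572 - 28934) + (2 - 4624 - 408) = -16550107/572 - 5030 = -19427267/572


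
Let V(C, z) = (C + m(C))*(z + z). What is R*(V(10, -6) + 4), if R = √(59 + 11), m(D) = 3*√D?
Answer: -360*√7 - 116*√70 ≈ -1923.0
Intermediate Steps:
V(C, z) = 2*z*(C + 3*√C) (V(C, z) = (C + 3*√C)*(z + z) = (C + 3*√C)*(2*z) = 2*z*(C + 3*√C))
R = √70 ≈ 8.3666
R*(V(10, -6) + 4) = √70*(2*(-6)*(10 + 3*√10) + 4) = √70*((-120 - 36*√10) + 4) = √70*(-116 - 36*√10)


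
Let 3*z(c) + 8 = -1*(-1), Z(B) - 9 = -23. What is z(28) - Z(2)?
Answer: 35/3 ≈ 11.667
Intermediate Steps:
Z(B) = -14 (Z(B) = 9 - 23 = -14)
z(c) = -7/3 (z(c) = -8/3 + (-1*(-1))/3 = -8/3 + (1/3)*1 = -8/3 + 1/3 = -7/3)
z(28) - Z(2) = -7/3 - 1*(-14) = -7/3 + 14 = 35/3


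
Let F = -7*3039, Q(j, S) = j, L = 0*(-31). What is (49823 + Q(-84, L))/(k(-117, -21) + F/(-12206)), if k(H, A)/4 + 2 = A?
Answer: -607114234/1101679 ≈ -551.08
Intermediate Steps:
k(H, A) = -8 + 4*A
L = 0
F = -21273
(49823 + Q(-84, L))/(k(-117, -21) + F/(-12206)) = (49823 - 84)/((-8 + 4*(-21)) - 21273/(-12206)) = 49739/((-8 - 84) - 21273*(-1/12206)) = 49739/(-92 + 21273/12206) = 49739/(-1101679/12206) = 49739*(-12206/1101679) = -607114234/1101679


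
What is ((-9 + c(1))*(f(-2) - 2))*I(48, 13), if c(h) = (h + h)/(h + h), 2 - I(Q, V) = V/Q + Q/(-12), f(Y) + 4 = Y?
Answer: 1100/3 ≈ 366.67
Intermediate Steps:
f(Y) = -4 + Y
I(Q, V) = 2 + Q/12 - V/Q (I(Q, V) = 2 - (V/Q + Q/(-12)) = 2 - (V/Q + Q*(-1/12)) = 2 - (V/Q - Q/12) = 2 - (-Q/12 + V/Q) = 2 + (Q/12 - V/Q) = 2 + Q/12 - V/Q)
c(h) = 1 (c(h) = (2*h)/((2*h)) = (2*h)*(1/(2*h)) = 1)
((-9 + c(1))*(f(-2) - 2))*I(48, 13) = ((-9 + 1)*((-4 - 2) - 2))*(2 + (1/12)*48 - 1*13/48) = (-8*(-6 - 2))*(2 + 4 - 1*13*1/48) = (-8*(-8))*(2 + 4 - 13/48) = 64*(275/48) = 1100/3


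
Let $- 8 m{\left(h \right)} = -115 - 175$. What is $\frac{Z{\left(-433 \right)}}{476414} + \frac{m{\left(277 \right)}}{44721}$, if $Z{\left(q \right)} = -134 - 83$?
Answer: $\frac{15131101}{42611420988} \approx 0.0003551$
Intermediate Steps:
$Z{\left(q \right)} = -217$
$m{\left(h \right)} = \frac{145}{4}$ ($m{\left(h \right)} = - \frac{-115 - 175}{8} = \left(- \frac{1}{8}\right) \left(-290\right) = \frac{145}{4}$)
$\frac{Z{\left(-433 \right)}}{476414} + \frac{m{\left(277 \right)}}{44721} = - \frac{217}{476414} + \frac{145}{4 \cdot 44721} = \left(-217\right) \frac{1}{476414} + \frac{145}{4} \cdot \frac{1}{44721} = - \frac{217}{476414} + \frac{145}{178884} = \frac{15131101}{42611420988}$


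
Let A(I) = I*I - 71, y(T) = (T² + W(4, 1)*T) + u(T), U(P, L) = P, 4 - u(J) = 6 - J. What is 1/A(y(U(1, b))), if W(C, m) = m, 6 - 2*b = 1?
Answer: -1/70 ≈ -0.014286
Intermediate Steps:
b = 5/2 (b = 3 - ½*1 = 3 - ½ = 5/2 ≈ 2.5000)
u(J) = -2 + J (u(J) = 4 - (6 - J) = 4 + (-6 + J) = -2 + J)
y(T) = -2 + T² + 2*T (y(T) = (T² + 1*T) + (-2 + T) = (T² + T) + (-2 + T) = (T + T²) + (-2 + T) = -2 + T² + 2*T)
A(I) = -71 + I² (A(I) = I² - 71 = -71 + I²)
1/A(y(U(1, b))) = 1/(-71 + (-2 + 1² + 2*1)²) = 1/(-71 + (-2 + 1 + 2)²) = 1/(-71 + 1²) = 1/(-71 + 1) = 1/(-70) = -1/70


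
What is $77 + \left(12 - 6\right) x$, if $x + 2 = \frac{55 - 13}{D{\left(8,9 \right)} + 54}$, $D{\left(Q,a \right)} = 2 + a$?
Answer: $\frac{4477}{65} \approx 68.877$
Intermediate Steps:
$x = - \frac{88}{65}$ ($x = -2 + \frac{55 - 13}{\left(2 + 9\right) + 54} = -2 + \frac{42}{11 + 54} = -2 + \frac{42}{65} = - \frac{88}{65} \approx -1.3538$)
$77 + \left(12 - 6\right) x = 77 + \left(12 - 6\right) \left(- \frac{88}{65}\right) = 77 + 6 \left(- \frac{88}{65}\right) = 77 - \frac{528}{65} = \frac{4477}{65}$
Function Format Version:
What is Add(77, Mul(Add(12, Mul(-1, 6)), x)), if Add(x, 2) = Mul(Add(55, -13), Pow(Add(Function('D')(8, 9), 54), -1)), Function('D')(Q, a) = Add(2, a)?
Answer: Rational(4477, 65) ≈ 68.877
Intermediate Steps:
x = Rational(-88, 65) (x = Add(-2, Mul(Add(55, -13), Pow(Add(Add(2, 9), 54), -1))) = Add(-2, Mul(42, Pow(Add(11, 54), -1))) = Add(-2, Mul(42, Pow(65, -1))) = Add(-2, Mul(42, Rational(1, 65))) = Add(-2, Rational(42, 65)) = Rational(-88, 65) ≈ -1.3538)
Add(77, Mul(Add(12, Mul(-1, 6)), x)) = Add(77, Mul(Add(12, Mul(-1, 6)), Rational(-88, 65))) = Add(77, Mul(Add(12, -6), Rational(-88, 65))) = Add(77, Mul(6, Rational(-88, 65))) = Add(77, Rational(-528, 65)) = Rational(4477, 65)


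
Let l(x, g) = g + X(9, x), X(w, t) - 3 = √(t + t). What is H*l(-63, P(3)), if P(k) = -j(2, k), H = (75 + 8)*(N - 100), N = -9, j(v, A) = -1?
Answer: -36188 - 27141*I*√14 ≈ -36188.0 - 1.0155e+5*I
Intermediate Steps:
X(w, t) = 3 + √2*√t (X(w, t) = 3 + √(t + t) = 3 + √(2*t) = 3 + √2*√t)
H = -9047 (H = (75 + 8)*(-9 - 100) = 83*(-109) = -9047)
P(k) = 1 (P(k) = -1*(-1) = 1)
l(x, g) = 3 + g + √2*√x (l(x, g) = g + (3 + √2*√x) = 3 + g + √2*√x)
H*l(-63, P(3)) = -9047*(3 + 1 + √2*√(-63)) = -9047*(3 + 1 + √2*(3*I*√7)) = -9047*(3 + 1 + 3*I*√14) = -9047*(4 + 3*I*√14) = -36188 - 27141*I*√14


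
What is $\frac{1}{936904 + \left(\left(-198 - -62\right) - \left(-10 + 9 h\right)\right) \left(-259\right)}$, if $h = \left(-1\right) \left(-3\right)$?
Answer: $\frac{1}{976531} \approx 1.024 \cdot 10^{-6}$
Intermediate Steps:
$h = 3$
$\frac{1}{936904 + \left(\left(-198 - -62\right) - \left(-10 + 9 h\right)\right) \left(-259\right)} = \frac{1}{936904 + \left(\left(-198 - -62\right) + \left(10 - 27\right)\right) \left(-259\right)} = \frac{1}{936904 + \left(\left(-198 + 62\right) + \left(10 - 27\right)\right) \left(-259\right)} = \frac{1}{936904 + \left(-136 - 17\right) \left(-259\right)} = \frac{1}{936904 - -39627} = \frac{1}{936904 + 39627} = \frac{1}{976531}$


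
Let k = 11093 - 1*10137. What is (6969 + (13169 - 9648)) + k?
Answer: 11446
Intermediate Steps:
k = 956 (k = 11093 - 10137 = 956)
(6969 + (13169 - 9648)) + k = (6969 + (13169 - 9648)) + 956 = (6969 + 3521) + 956 = 10490 + 956 = 11446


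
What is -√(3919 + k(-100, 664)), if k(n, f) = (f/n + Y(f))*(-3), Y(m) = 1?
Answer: -√98398/5 ≈ -62.737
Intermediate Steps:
k(n, f) = -3 - 3*f/n (k(n, f) = (f/n + 1)*(-3) = (1 + f/n)*(-3) = -3 - 3*f/n)
-√(3919 + k(-100, 664)) = -√(3919 + (-3 - 3*664/(-100))) = -√(3919 + (-3 - 3*664*(-1/100))) = -√(3919 + (-3 + 498/25)) = -√(3919 + 423/25) = -√(98398/25) = -√98398/5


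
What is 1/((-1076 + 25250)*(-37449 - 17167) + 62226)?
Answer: -1/1320224958 ≈ -7.5745e-10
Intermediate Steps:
1/((-1076 + 25250)*(-37449 - 17167) + 62226) = 1/(24174*(-54616) + 62226) = 1/(-1320287184 + 62226) = 1/(-1320224958) = -1/1320224958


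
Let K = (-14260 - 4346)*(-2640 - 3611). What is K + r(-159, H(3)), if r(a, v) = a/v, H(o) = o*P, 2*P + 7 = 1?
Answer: 348918371/3 ≈ 1.1631e+8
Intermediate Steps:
P = -3 (P = -7/2 + (½)*1 = -7/2 + ½ = -3)
H(o) = -3*o (H(o) = o*(-3) = -3*o)
K = 116306106 (K = -18606*(-6251) = 116306106)
K + r(-159, H(3)) = 116306106 - 159/((-3*3)) = 116306106 - 159/(-9) = 116306106 - 159*(-⅑) = 116306106 + 53/3 = 348918371/3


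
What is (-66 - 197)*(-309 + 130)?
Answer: 47077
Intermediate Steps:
(-66 - 197)*(-309 + 130) = -263*(-179) = 47077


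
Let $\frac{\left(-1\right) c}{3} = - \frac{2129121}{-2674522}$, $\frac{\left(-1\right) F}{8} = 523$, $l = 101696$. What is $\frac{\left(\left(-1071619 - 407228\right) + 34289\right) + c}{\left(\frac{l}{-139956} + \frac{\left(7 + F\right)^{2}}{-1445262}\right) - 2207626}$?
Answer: $\frac{10853941728450748298189}{16587456692033918353773} \approx 0.65435$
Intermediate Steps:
$F = -4184$ ($F = \left(-8\right) 523 = -4184$)
$c = - \frac{6387363}{2674522}$ ($c = - 3 \left(- \frac{2129121}{-2674522}\right) = - 3 \left(\left(-2129121\right) \left(- \frac{1}{2674522}\right)\right) = \left(-3\right) \frac{2129121}{2674522} = - \frac{6387363}{2674522} \approx -2.3882$)
$\frac{\left(\left(-1071619 - 407228\right) + 34289\right) + c}{\left(\frac{l}{-139956} + \frac{\left(7 + F\right)^{2}}{-1445262}\right) - 2207626} = \frac{\left(\left(-1071619 - 407228\right) + 34289\right) - \frac{6387363}{2674522}}{\left(\frac{101696}{-139956} + \frac{\left(7 - 4184\right)^{2}}{-1445262}\right) - 2207626} = \frac{\left(-1478847 + 34289\right) - \frac{6387363}{2674522}}{\left(101696 \left(- \frac{1}{139956}\right) + \left(-4177\right)^{2} \left(- \frac{1}{1445262}\right)\right) - 2207626} = \frac{-1444558 - \frac{6387363}{2674522}}{\left(- \frac{25424}{34989} + 17447329 \left(- \frac{1}{1445262}\right)\right) - 2207626} = - \frac{3863508538639}{2674522 \left(\left(- \frac{25424}{34989} - \frac{17447329}{1445262}\right) - 2207626\right)} = - \frac{3863508538639}{2674522 \left(- \frac{71912103941}{5618696902} - 2207626\right)} = - \frac{3863508538639}{2674522 \left(- \frac{12404053279078593}{5618696902}\right)} = \left(- \frac{3863508538639}{2674522}\right) \left(- \frac{5618696902}{12404053279078593}\right) = \frac{10853941728450748298189}{16587456692033918353773}$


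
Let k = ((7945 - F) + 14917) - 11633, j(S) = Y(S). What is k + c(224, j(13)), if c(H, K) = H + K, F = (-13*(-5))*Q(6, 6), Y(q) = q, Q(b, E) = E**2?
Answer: 9126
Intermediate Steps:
F = 2340 (F = -13*(-5)*6**2 = 65*36 = 2340)
j(S) = S
k = 8889 (k = ((7945 - 1*2340) + 14917) - 11633 = ((7945 - 2340) + 14917) - 11633 = (5605 + 14917) - 11633 = 20522 - 11633 = 8889)
k + c(224, j(13)) = 8889 + (224 + 13) = 8889 + 237 = 9126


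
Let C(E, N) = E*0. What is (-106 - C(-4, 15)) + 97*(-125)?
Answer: -12231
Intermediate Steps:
C(E, N) = 0
(-106 - C(-4, 15)) + 97*(-125) = (-106 - 1*0) + 97*(-125) = (-106 + 0) - 12125 = -106 - 12125 = -12231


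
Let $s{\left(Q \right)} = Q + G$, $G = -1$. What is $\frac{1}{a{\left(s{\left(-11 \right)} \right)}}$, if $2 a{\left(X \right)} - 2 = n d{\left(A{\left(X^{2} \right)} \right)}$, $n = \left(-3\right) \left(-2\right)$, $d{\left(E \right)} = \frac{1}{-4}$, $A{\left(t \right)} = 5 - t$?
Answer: $4$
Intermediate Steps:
$d{\left(E \right)} = - \frac{1}{4}$
$s{\left(Q \right)} = -1 + Q$ ($s{\left(Q \right)} = Q - 1 = -1 + Q$)
$n = 6$
$a{\left(X \right)} = \frac{1}{4}$ ($a{\left(X \right)} = 1 + \frac{6 \left(- \frac{1}{4}\right)}{2} = 1 + \frac{1}{2} \left(- \frac{3}{2}\right) = 1 - \frac{3}{4} = \frac{1}{4}$)
$\frac{1}{a{\left(s{\left(-11 \right)} \right)}} = \frac{1}{\frac{1}{4}} = 4$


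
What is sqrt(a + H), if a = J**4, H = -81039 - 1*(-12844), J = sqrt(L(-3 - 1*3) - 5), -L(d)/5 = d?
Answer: I*sqrt(67570) ≈ 259.94*I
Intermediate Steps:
L(d) = -5*d
J = 5 (J = sqrt(-5*(-3 - 1*3) - 5) = sqrt(-5*(-3 - 3) - 5) = sqrt(-5*(-6) - 5) = sqrt(30 - 5) = sqrt(25) = 5)
H = -68195 (H = -81039 + 12844 = -68195)
a = 625 (a = 5**4 = 625)
sqrt(a + H) = sqrt(625 - 68195) = sqrt(-67570) = I*sqrt(67570)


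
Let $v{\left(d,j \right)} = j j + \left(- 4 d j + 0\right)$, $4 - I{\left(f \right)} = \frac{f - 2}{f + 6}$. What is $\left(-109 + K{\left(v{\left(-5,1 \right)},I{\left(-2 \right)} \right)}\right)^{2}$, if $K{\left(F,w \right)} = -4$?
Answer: $12769$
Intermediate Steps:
$I{\left(f \right)} = 4 - \frac{-2 + f}{6 + f}$ ($I{\left(f \right)} = 4 - \frac{f - 2}{f + 6} = 4 - \frac{-2 + f}{6 + f}$)
$v{\left(d,j \right)} = j^{2} - 4 d j$ ($v{\left(d,j \right)} = j^{2} + \left(- 4 d j + 0\right) = j^{2} - 4 d j$)
$\left(-109 + K{\left(v{\left(-5,1 \right)},I{\left(-2 \right)} \right)}\right)^{2} = \left(-109 - 4\right)^{2} = \left(-113\right)^{2} = 12769$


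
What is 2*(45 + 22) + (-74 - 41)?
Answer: 19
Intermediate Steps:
2*(45 + 22) + (-74 - 41) = 2*67 - 115 = 134 - 115 = 19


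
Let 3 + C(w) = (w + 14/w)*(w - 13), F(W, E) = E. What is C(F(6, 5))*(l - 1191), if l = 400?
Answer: 258657/5 ≈ 51731.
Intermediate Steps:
C(w) = -3 + (-13 + w)*(w + 14/w) (C(w) = -3 + (w + 14/w)*(w - 13) = -3 + (w + 14/w)*(-13 + w) = -3 + (-13 + w)*(w + 14/w))
C(F(6, 5))*(l - 1191) = (11 + 5**2 - 182/5 - 13*5)*(400 - 1191) = (11 + 25 - 182*1/5 - 65)*(-791) = (11 + 25 - 182/5 - 65)*(-791) = -327/5*(-791) = 258657/5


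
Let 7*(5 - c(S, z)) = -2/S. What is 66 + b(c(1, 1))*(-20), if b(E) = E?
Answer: -278/7 ≈ -39.714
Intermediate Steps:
c(S, z) = 5 + 2/(7*S) (c(S, z) = 5 - (-2)/(7*S) = 5 + 2/(7*S))
66 + b(c(1, 1))*(-20) = 66 + (5 + (2/7)/1)*(-20) = 66 + (5 + (2/7)*1)*(-20) = 66 + (5 + 2/7)*(-20) = 66 + (37/7)*(-20) = 66 - 740/7 = -278/7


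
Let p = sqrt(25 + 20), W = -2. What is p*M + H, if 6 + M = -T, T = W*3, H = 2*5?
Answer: 10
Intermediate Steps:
p = 3*sqrt(5) (p = sqrt(45) = 3*sqrt(5) ≈ 6.7082)
H = 10
T = -6 (T = -2*3 = -6)
M = 0 (M = -6 - 1*(-6) = -6 + 6 = 0)
p*M + H = (3*sqrt(5))*0 + 10 = 0 + 10 = 10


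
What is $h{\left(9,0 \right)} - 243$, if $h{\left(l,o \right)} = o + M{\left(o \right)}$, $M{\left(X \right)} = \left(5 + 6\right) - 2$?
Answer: $-234$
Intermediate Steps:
$M{\left(X \right)} = 9$ ($M{\left(X \right)} = 11 - 2 = 9$)
$h{\left(l,o \right)} = 9 + o$ ($h{\left(l,o \right)} = o + 9 = 9 + o$)
$h{\left(9,0 \right)} - 243 = \left(9 + 0\right) - 243 = 9 - 243 = -234$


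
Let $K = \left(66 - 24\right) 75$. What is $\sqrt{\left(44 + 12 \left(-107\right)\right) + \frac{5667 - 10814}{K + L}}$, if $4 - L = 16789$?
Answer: $\frac{i \sqrt{25606913295}}{4545} \approx 35.208 i$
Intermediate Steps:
$L = -16785$ ($L = 4 - 16789 = -16785$)
$K = 3150$ ($K = 42 \cdot 75 = 3150$)
$\sqrt{\left(44 + 12 \left(-107\right)\right) + \frac{5667 - 10814}{K + L}} = \sqrt{\left(44 + 12 \left(-107\right)\right) + \frac{5667 - 10814}{3150 - 16785}} = \sqrt{\left(44 - 1284\right) - \frac{5147}{-13635}} = \sqrt{-1240 - - \frac{5147}{13635}} = \sqrt{-1240 + \frac{5147}{13635}} = \sqrt{- \frac{16902253}{13635}} = \frac{i \sqrt{25606913295}}{4545}$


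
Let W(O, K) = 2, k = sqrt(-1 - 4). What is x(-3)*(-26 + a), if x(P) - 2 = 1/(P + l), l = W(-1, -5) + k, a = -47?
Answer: -803/6 + 73*I*sqrt(5)/6 ≈ -133.83 + 27.206*I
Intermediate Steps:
k = I*sqrt(5) (k = sqrt(-5) = I*sqrt(5) ≈ 2.2361*I)
l = 2 + I*sqrt(5) ≈ 2.0 + 2.2361*I
x(P) = 2 + 1/(2 + P + I*sqrt(5)) (x(P) = 2 + 1/(P + (2 + I*sqrt(5))) = 2 + 1/(2 + P + I*sqrt(5)))
x(-3)*(-26 + a) = ((5 + 2*(-3) + 2*I*sqrt(5))/(2 - 3 + I*sqrt(5)))*(-26 - 47) = ((5 - 6 + 2*I*sqrt(5))/(-1 + I*sqrt(5)))*(-73) = ((-1 + 2*I*sqrt(5))/(-1 + I*sqrt(5)))*(-73) = -73*(-1 + 2*I*sqrt(5))/(-1 + I*sqrt(5))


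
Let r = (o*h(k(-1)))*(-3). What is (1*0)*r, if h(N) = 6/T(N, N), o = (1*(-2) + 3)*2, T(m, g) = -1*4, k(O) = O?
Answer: 0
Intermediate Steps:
T(m, g) = -4
o = 2 (o = (-2 + 3)*2 = 1*2 = 2)
h(N) = -3/2 (h(N) = 6/(-4) = 6*(-1/4) = -3/2)
r = 9 (r = (2*(-3/2))*(-3) = -3*(-3) = 9)
(1*0)*r = (1*0)*9 = 0*9 = 0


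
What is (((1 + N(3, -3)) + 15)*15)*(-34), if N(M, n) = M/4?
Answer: -17085/2 ≈ -8542.5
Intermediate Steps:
N(M, n) = M/4 (N(M, n) = M*(¼) = M/4)
(((1 + N(3, -3)) + 15)*15)*(-34) = (((1 + (¼)*3) + 15)*15)*(-34) = (((1 + ¾) + 15)*15)*(-34) = ((7/4 + 15)*15)*(-34) = ((67/4)*15)*(-34) = (1005/4)*(-34) = -17085/2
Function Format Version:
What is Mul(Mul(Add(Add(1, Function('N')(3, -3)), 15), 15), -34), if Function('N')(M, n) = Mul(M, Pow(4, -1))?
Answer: Rational(-17085, 2) ≈ -8542.5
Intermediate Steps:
Function('N')(M, n) = Mul(Rational(1, 4), M) (Function('N')(M, n) = Mul(M, Rational(1, 4)) = Mul(Rational(1, 4), M))
Mul(Mul(Add(Add(1, Function('N')(3, -3)), 15), 15), -34) = Mul(Mul(Add(Add(1, Mul(Rational(1, 4), 3)), 15), 15), -34) = Mul(Mul(Add(Add(1, Rational(3, 4)), 15), 15), -34) = Mul(Mul(Add(Rational(7, 4), 15), 15), -34) = Mul(Mul(Rational(67, 4), 15), -34) = Mul(Rational(1005, 4), -34) = Rational(-17085, 2)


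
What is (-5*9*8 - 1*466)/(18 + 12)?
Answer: -413/15 ≈ -27.533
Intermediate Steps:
(-5*9*8 - 1*466)/(18 + 12) = (-45*8 - 466)/30 = (-360 - 466)*(1/30) = -826*1/30 = -413/15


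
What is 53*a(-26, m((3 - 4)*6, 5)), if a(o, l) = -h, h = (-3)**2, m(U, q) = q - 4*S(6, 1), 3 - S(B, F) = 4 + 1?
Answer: -477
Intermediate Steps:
S(B, F) = -2 (S(B, F) = 3 - (4 + 1) = 3 - 1*5 = 3 - 5 = -2)
m(U, q) = 8 + q (m(U, q) = q - 4*(-2) = q + 8 = 8 + q)
h = 9
a(o, l) = -9 (a(o, l) = -1*9 = -9)
53*a(-26, m((3 - 4)*6, 5)) = 53*(-9) = -477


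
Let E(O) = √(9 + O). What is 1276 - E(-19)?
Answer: 1276 - I*√10 ≈ 1276.0 - 3.1623*I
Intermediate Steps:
1276 - E(-19) = 1276 - √(9 - 19) = 1276 - √(-10) = 1276 - I*√10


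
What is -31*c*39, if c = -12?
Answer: 14508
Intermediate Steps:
-31*c*39 = -31*(-12)*39 = 372*39 = 14508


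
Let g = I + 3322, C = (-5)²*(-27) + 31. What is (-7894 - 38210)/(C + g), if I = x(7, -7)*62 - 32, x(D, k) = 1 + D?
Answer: -23052/1571 ≈ -14.673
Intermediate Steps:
C = -644 (C = 25*(-27) + 31 = -675 + 31 = -644)
I = 464 (I = (1 + 7)*62 - 32 = 8*62 - 32 = 496 - 32 = 464)
g = 3786 (g = 464 + 3322 = 3786)
(-7894 - 38210)/(C + g) = (-7894 - 38210)/(-644 + 3786) = -46104/3142 = -46104*1/3142 = -23052/1571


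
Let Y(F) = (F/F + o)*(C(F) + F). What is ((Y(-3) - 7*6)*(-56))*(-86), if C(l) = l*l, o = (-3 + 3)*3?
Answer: -173376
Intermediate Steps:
o = 0 (o = 0*3 = 0)
C(l) = l²
Y(F) = F + F² (Y(F) = (F/F + 0)*(F² + F) = (1 + 0)*(F + F²) = 1*(F + F²) = F + F²)
((Y(-3) - 7*6)*(-56))*(-86) = ((-3*(1 - 3) - 7*6)*(-56))*(-86) = ((-3*(-2) - 42)*(-56))*(-86) = ((6 - 42)*(-56))*(-86) = -36*(-56)*(-86) = 2016*(-86) = -173376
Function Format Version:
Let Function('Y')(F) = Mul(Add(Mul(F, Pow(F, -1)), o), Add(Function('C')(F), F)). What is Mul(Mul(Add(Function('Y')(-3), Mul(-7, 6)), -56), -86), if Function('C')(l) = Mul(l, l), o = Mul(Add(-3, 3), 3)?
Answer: -173376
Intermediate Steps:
o = 0 (o = Mul(0, 3) = 0)
Function('C')(l) = Pow(l, 2)
Function('Y')(F) = Add(F, Pow(F, 2)) (Function('Y')(F) = Mul(Add(Mul(F, Pow(F, -1)), 0), Add(Pow(F, 2), F)) = Mul(Add(1, 0), Add(F, Pow(F, 2))) = Mul(1, Add(F, Pow(F, 2))) = Add(F, Pow(F, 2)))
Mul(Mul(Add(Function('Y')(-3), Mul(-7, 6)), -56), -86) = Mul(Mul(Add(Mul(-3, Add(1, -3)), Mul(-7, 6)), -56), -86) = Mul(Mul(Add(Mul(-3, -2), -42), -56), -86) = Mul(Mul(Add(6, -42), -56), -86) = Mul(Mul(-36, -56), -86) = Mul(2016, -86) = -173376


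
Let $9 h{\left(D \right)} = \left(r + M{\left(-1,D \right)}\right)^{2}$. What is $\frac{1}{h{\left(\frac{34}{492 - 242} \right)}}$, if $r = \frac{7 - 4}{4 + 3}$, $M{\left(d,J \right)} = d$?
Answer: $\frac{441}{16} \approx 27.563$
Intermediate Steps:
$r = \frac{3}{7} \approx 0.42857$
$h{\left(D \right)} = \frac{16}{441}$ ($h{\left(D \right)} = \frac{\left(\frac{3}{7} - 1\right)^{2}}{9} = \frac{\left(- \frac{4}{7}\right)^{2}}{9} = \frac{1}{9} \cdot \frac{16}{49} = \frac{16}{441}$)
$\frac{1}{h{\left(\frac{34}{492 - 242} \right)}} = \frac{1}{\frac{16}{441}} = \frac{441}{16}$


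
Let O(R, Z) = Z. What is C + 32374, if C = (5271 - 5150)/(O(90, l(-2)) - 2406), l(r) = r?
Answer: 77956471/2408 ≈ 32374.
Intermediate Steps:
C = -121/2408 (C = (5271 - 5150)/(-2 - 2406) = 121/(-2408) = 121*(-1/2408) = -121/2408 ≈ -0.050249)
C + 32374 = -121/2408 + 32374 = 77956471/2408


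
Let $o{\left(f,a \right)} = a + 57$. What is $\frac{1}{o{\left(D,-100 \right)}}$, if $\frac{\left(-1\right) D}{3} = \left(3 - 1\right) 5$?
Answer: $- \frac{1}{43} \approx -0.023256$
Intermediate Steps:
$D = -30$ ($D = - 3 \left(3 - 1\right) 5 = - 3 \cdot 2 \cdot 5 = \left(-3\right) 10 = -30$)
$o{\left(f,a \right)} = 57 + a$
$\frac{1}{o{\left(D,-100 \right)}} = \frac{1}{57 - 100} = \frac{1}{-43} = - \frac{1}{43}$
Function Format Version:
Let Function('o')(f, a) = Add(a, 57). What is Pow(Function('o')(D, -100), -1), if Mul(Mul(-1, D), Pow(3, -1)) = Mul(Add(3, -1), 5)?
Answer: Rational(-1, 43) ≈ -0.023256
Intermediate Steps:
D = -30 (D = Mul(-3, Mul(Add(3, -1), 5)) = Mul(-3, Mul(2, 5)) = Mul(-3, 10) = -30)
Function('o')(f, a) = Add(57, a)
Pow(Function('o')(D, -100), -1) = Pow(Add(57, -100), -1) = Pow(-43, -1) = Rational(-1, 43)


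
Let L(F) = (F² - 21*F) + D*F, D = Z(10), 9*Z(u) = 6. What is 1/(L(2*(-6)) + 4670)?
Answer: 1/5058 ≈ 0.00019771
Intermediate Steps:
Z(u) = ⅔ (Z(u) = (⅑)*6 = ⅔)
D = ⅔ ≈ 0.66667
L(F) = F² - 61*F/3 (L(F) = (F² - 21*F) + 2*F/3 = F² - 61*F/3)
1/(L(2*(-6)) + 4670) = 1/((2*(-6))*(-61 + 3*(2*(-6)))/3 + 4670) = 1/((⅓)*(-12)*(-61 + 3*(-12)) + 4670) = 1/((⅓)*(-12)*(-61 - 36) + 4670) = 1/((⅓)*(-12)*(-97) + 4670) = 1/(388 + 4670) = 1/5058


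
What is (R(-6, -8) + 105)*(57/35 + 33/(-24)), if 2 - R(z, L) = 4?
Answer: 7313/280 ≈ 26.118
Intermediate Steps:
R(z, L) = -2 (R(z, L) = 2 - 1*4 = 2 - 4 = -2)
(R(-6, -8) + 105)*(57/35 + 33/(-24)) = (-2 + 105)*(57/35 + 33/(-24)) = 103*(57*(1/35) + 33*(-1/24)) = 103*(57/35 - 11/8) = 103*(71/280) = 7313/280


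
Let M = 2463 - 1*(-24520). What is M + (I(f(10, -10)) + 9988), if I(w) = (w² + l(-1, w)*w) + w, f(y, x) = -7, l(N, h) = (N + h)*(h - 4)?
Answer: 36397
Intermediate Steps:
M = 26983 (M = 2463 + 24520 = 26983)
l(N, h) = (-4 + h)*(N + h) (l(N, h) = (N + h)*(-4 + h) = (-4 + h)*(N + h))
I(w) = w + w² + w*(4 + w² - 5*w) (I(w) = (w² + (w² - 4*(-1) - 4*w - w)*w) + w = (w² + (w² + 4 - 4*w - w)*w) + w = (w² + (4 + w² - 5*w)*w) + w = (w² + w*(4 + w² - 5*w)) + w = w + w² + w*(4 + w² - 5*w))
M + (I(f(10, -10)) + 9988) = 26983 + (-7*(5 + (-7)² - 4*(-7)) + 9988) = 26983 + (-7*(5 + 49 + 28) + 9988) = 26983 + (-7*82 + 9988) = 26983 + (-574 + 9988) = 26983 + 9414 = 36397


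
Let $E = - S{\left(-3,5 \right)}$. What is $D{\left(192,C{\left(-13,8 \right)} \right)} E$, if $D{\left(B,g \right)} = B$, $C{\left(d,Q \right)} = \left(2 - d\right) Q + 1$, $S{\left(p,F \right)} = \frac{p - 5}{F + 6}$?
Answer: $\frac{1536}{11} \approx 139.64$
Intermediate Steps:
$S{\left(p,F \right)} = \frac{-5 + p}{6 + F}$
$C{\left(d,Q \right)} = 1 + Q \left(2 - d\right)$ ($C{\left(d,Q \right)} = Q \left(2 - d\right) + 1 = 1 + Q \left(2 - d\right)$)
$E = \frac{8}{11}$ ($E = - \frac{-5 - 3}{6 + 5} = - \frac{-8}{11} = \left(-1\right) \left(- \frac{8}{11}\right) = \frac{8}{11} \approx 0.72727$)
$D{\left(192,C{\left(-13,8 \right)} \right)} E = 192 \cdot \frac{8}{11} = \frac{1536}{11}$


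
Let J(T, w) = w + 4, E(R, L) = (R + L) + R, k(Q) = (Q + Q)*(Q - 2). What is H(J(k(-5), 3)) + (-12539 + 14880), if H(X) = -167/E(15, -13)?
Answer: 39630/17 ≈ 2331.2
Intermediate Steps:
k(Q) = 2*Q*(-2 + Q) (k(Q) = (2*Q)*(-2 + Q) = 2*Q*(-2 + Q))
E(R, L) = L + 2*R (E(R, L) = (L + R) + R = L + 2*R)
J(T, w) = 4 + w
H(X) = -167/17 (H(X) = -167/(-13 + 2*15) = -167/(-13 + 30) = -167/17)
H(J(k(-5), 3)) + (-12539 + 14880) = -167/17 + (-12539 + 14880) = -167/17 + 2341 = 39630/17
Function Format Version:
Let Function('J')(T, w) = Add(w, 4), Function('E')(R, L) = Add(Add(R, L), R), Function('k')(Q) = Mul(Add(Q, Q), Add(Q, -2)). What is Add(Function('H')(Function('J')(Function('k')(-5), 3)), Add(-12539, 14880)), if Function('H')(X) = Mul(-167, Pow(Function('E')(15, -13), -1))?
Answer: Rational(39630, 17) ≈ 2331.2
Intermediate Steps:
Function('k')(Q) = Mul(2, Q, Add(-2, Q)) (Function('k')(Q) = Mul(Mul(2, Q), Add(-2, Q)) = Mul(2, Q, Add(-2, Q)))
Function('E')(R, L) = Add(L, Mul(2, R)) (Function('E')(R, L) = Add(Add(L, R), R) = Add(L, Mul(2, R)))
Function('J')(T, w) = Add(4, w)
Function('H')(X) = Rational(-167, 17) (Function('H')(X) = Mul(-167, Pow(Add(-13, Mul(2, 15)), -1)) = Mul(-167, Pow(Add(-13, 30), -1)) = Mul(-167, Pow(17, -1)) = Mul(-167, Rational(1, 17)) = Rational(-167, 17))
Add(Function('H')(Function('J')(Function('k')(-5), 3)), Add(-12539, 14880)) = Add(Rational(-167, 17), Add(-12539, 14880)) = Add(Rational(-167, 17), 2341) = Rational(39630, 17)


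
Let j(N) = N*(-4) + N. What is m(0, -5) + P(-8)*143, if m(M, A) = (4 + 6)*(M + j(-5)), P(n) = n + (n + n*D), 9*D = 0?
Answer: -2138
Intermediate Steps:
j(N) = -3*N (j(N) = -4*N + N = -3*N)
D = 0 (D = (⅑)*0 = 0)
P(n) = 2*n (P(n) = n + (n + n*0) = n + (n + 0) = n + n = 2*n)
m(M, A) = 150 + 10*M (m(M, A) = (4 + 6)*(M - 3*(-5)) = 10*(M + 15) = 10*(15 + M) = 150 + 10*M)
m(0, -5) + P(-8)*143 = (150 + 10*0) + (2*(-8))*143 = (150 + 0) - 16*143 = 150 - 2288 = -2138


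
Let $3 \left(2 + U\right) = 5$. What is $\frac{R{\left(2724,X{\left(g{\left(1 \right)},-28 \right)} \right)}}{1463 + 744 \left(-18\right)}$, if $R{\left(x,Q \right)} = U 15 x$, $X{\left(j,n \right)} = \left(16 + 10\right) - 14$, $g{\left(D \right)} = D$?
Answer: $\frac{13620}{11929} \approx 1.1418$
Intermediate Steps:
$U = - \frac{1}{3}$ ($U = -2 + \frac{1}{3} \cdot 5 = -2 + \frac{5}{3} = - \frac{1}{3} \approx -0.33333$)
$X{\left(j,n \right)} = 12$ ($X{\left(j,n \right)} = 26 - 14 = 12$)
$R{\left(x,Q \right)} = - 5 x$ ($R{\left(x,Q \right)} = \left(- \frac{1}{3}\right) 15 x = - 5 x$)
$\frac{R{\left(2724,X{\left(g{\left(1 \right)},-28 \right)} \right)}}{1463 + 744 \left(-18\right)} = \frac{\left(-5\right) 2724}{1463 + 744 \left(-18\right)} = - \frac{13620}{1463 - 13392} = - \frac{13620}{-11929} = \left(-13620\right) \left(- \frac{1}{11929}\right) = \frac{13620}{11929}$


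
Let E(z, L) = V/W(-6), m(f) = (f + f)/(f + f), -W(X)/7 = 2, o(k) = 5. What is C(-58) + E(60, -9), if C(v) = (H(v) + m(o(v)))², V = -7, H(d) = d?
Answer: 6499/2 ≈ 3249.5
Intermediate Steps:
W(X) = -14 (W(X) = -7*2 = -14)
m(f) = 1 (m(f) = (2*f)/((2*f)) = (2*f)*(1/(2*f)) = 1)
C(v) = (1 + v)² (C(v) = (v + 1)² = (1 + v)²)
E(z, L) = ½ (E(z, L) = -7/(-14) = -7*(-1/14) = ½)
C(-58) + E(60, -9) = (1 - 58)² + ½ = (-57)² + ½ = 3249 + ½ = 6499/2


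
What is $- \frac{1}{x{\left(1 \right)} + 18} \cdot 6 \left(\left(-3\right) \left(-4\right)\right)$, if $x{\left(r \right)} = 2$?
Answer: $- \frac{18}{5} \approx -3.6$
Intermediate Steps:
$- \frac{1}{x{\left(1 \right)} + 18} \cdot 6 \left(\left(-3\right) \left(-4\right)\right) = - \frac{1}{2 + 18} \cdot 6 \left(\left(-3\right) \left(-4\right)\right) = - \frac{1}{20} \cdot 6 \cdot 12 = \left(-1\right) \frac{1}{20} \cdot 6 \cdot 12 = \left(- \frac{1}{20}\right) 6 \cdot 12 = \left(- \frac{3}{10}\right) 12 = - \frac{18}{5}$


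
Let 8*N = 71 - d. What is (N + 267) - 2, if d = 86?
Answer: 2105/8 ≈ 263.13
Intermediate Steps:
N = -15/8 (N = (71 - 1*86)/8 = (71 - 86)/8 = (1/8)*(-15) = -15/8 ≈ -1.8750)
(N + 267) - 2 = (-15/8 + 267) - 2 = 2121/8 - 2 = 2105/8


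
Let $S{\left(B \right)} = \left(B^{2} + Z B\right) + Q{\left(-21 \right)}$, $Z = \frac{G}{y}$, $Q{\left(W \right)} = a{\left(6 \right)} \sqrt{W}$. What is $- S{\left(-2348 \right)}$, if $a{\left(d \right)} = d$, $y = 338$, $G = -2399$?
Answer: $- \frac{934531002}{169} - 6 i \sqrt{21} \approx -5.5298 \cdot 10^{6} - 27.495 i$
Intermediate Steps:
$Q{\left(W \right)} = 6 \sqrt{W}$
$Z = - \frac{2399}{338} \approx -7.0976$
$S{\left(B \right)} = B^{2} - \frac{2399 B}{338} + 6 i \sqrt{21}$ ($S{\left(B \right)} = \left(B^{2} - \frac{2399 B}{338}\right) + 6 \sqrt{-21} = \left(B^{2} - \frac{2399 B}{338}\right) + 6 i \sqrt{21} = B^{2} - \frac{2399 B}{338} + 6 i \sqrt{21}$)
$- S{\left(-2348 \right)} = - (\left(-2348\right)^{2} - - \frac{2816426}{169} + 6 i \sqrt{21}) = - (5513104 + \frac{2816426}{169} + 6 i \sqrt{21}) = - (\frac{934531002}{169} + 6 i \sqrt{21}) = - \frac{934531002}{169} - 6 i \sqrt{21}$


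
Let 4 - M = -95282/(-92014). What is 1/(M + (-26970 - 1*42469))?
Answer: -46007/3194543686 ≈ -1.4402e-5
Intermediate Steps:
M = 136387/46007 (M = 4 - (-95282)/(-92014) = 4 - (-95282)*(-1)/92014 = 4 - 1*47641/46007 = 4 - 47641/46007 = 136387/46007 ≈ 2.9645)
1/(M + (-26970 - 1*42469)) = 1/(136387/46007 + (-26970 - 1*42469)) = 1/(136387/46007 + (-26970 - 42469)) = 1/(136387/46007 - 69439) = 1/(-3194543686/46007) = -46007/3194543686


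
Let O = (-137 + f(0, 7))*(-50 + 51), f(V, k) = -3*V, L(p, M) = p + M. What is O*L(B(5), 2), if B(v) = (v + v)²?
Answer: -13974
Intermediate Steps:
B(v) = 4*v² (B(v) = (2*v)² = 4*v²)
L(p, M) = M + p
O = -137 (O = (-137 - 3*0)*(-50 + 51) = (-137 + 0)*1 = -137*1 = -137)
O*L(B(5), 2) = -137*(2 + 4*5²) = -137*(2 + 4*25) = -137*(2 + 100) = -137*102 = -13974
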